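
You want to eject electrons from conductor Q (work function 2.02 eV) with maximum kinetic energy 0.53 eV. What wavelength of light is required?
486.21 nm

From Einstein's equation: KE_max = hc/λ - φ

Rearranging for λ:
hc/λ = KE_max + φ
λ = hc/(KE_max + φ)

Required photon energy:
E_photon = KE_max + φ = 0.53 + 2.02 = 2.55 eV

Required wavelength:
λ = hc/E_photon = (6.626×10⁻³⁴)(3×10⁸) / (2.55 × 1.602×10⁻¹⁹)
λ = 486.21 nm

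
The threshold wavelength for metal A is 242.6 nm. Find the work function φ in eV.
5.11 eV

At the threshold wavelength, photon energy equals work function:
φ = hc/λ₀

Calculating:
φ = (6.626×10⁻³⁴ J·s)(3×10⁸ m/s) / (242.6×10⁻⁹ m)
φ = 5.11 eV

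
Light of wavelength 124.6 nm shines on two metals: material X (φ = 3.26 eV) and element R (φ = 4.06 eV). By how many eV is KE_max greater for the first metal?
0.8000 eV

Using KE_max = hc/λ - φ for each metal:

Photon energy: E = hc/λ = 9.9506 eV

For material X (φ₁ = 3.26 eV):
KE₁ = E - φ₁ = 9.9506 - 3.26 = 6.6906 eV

For element R (φ₂ = 4.06 eV):
KE₂ = E - φ₂ = 9.9506 - 4.06 = 5.8906 eV

Difference:
ΔKE = KE₁ - KE₂ = 6.6906 - 5.8906 = 0.8000 eV

Note: The difference equals the difference in work functions: 4.06 - 3.26 = 0.80 eV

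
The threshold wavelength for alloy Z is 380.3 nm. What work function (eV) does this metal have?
3.26 eV

At the threshold wavelength, photon energy equals work function:
φ = hc/λ₀

Calculating:
φ = (6.626×10⁻³⁴ J·s)(3×10⁸ m/s) / (380.3×10⁻⁹ m)
φ = 3.26 eV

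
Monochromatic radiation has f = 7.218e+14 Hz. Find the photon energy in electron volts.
2.9851 eV

Using E = hf:

E = hf = (6.626×10⁻³⁴ J·s)(7.218e+14 Hz)
E = 2.9851 eV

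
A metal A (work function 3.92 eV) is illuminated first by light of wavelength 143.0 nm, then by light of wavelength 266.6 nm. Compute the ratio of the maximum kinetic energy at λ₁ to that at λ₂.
6.5021

Using Einstein's equation: KE_max = hc/λ - φ

For λ₁ = 143.0 nm:
E₁ = hc/λ₁ = 8.6702 eV
KE₁ = E₁ - φ = 8.6702 - 3.92 = 4.7502 eV

For λ₂ = 266.6 nm:
E₂ = hc/λ₂ = 4.6506 eV
KE₂ = E₂ - φ = 4.6506 - 3.92 = 0.7306 eV

Ratio: KE₁/KE₂ = 4.7502/0.7306 = 6.5021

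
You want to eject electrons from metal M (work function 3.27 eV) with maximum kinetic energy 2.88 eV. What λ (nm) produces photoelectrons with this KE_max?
201.60 nm

From Einstein's equation: KE_max = hc/λ - φ

Rearranging for λ:
hc/λ = KE_max + φ
λ = hc/(KE_max + φ)

Required photon energy:
E_photon = KE_max + φ = 2.88 + 3.27 = 6.15 eV

Required wavelength:
λ = hc/E_photon = (6.626×10⁻³⁴)(3×10⁸) / (6.15 × 1.602×10⁻¹⁹)
λ = 201.60 nm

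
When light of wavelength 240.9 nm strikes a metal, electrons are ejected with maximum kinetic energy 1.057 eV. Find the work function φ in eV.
4.09 eV

From Einstein's photoelectric equation: KE_max = hf - φ = hc/λ - φ

Rearranging for φ:
φ = hc/λ - KE_max

Calculate photon energy:
E_photon = hc/λ = 5.1467 eV

Therefore:
φ = 5.1467 - 1.057 = 4.09 eV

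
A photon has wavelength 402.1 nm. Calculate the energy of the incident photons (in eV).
3.0834 eV

Using E = hf = hc/λ:

E = hc/λ = (6.626×10⁻³⁴ J·s)(3×10⁸ m/s) / (402.1×10⁻⁹ m)
E = 3.0834 eV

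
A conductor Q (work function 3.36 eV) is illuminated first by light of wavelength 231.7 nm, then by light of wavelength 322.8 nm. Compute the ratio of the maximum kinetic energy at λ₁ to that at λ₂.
4.1403

Using Einstein's equation: KE_max = hc/λ - φ

For λ₁ = 231.7 nm:
E₁ = hc/λ₁ = 5.3511 eV
KE₁ = E₁ - φ = 5.3511 - 3.36 = 1.9911 eV

For λ₂ = 322.8 nm:
E₂ = hc/λ₂ = 3.8409 eV
KE₂ = E₂ - φ = 3.8409 - 3.36 = 0.4809 eV

Ratio: KE₁/KE₂ = 1.9911/0.4809 = 4.1403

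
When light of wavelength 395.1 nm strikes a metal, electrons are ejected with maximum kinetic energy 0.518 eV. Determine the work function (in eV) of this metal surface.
2.62 eV

From Einstein's photoelectric equation: KE_max = hf - φ = hc/λ - φ

Rearranging for φ:
φ = hc/λ - KE_max

Calculate photon energy:
E_photon = hc/λ = 3.1380 eV

Therefore:
φ = 3.1380 - 0.518 = 2.62 eV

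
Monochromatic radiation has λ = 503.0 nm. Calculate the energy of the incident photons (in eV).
2.4649 eV

Using E = hf = hc/λ:

E = hc/λ = (6.626×10⁻³⁴ J·s)(3×10⁸ m/s) / (503.0×10⁻⁹ m)
E = 2.4649 eV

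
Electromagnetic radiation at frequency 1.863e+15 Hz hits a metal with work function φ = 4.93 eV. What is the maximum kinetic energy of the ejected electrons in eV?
2.7747 eV

Using Einstein's photoelectric equation: KE_max = hf - φ

First, calculate the photon energy:
E_photon = hf = (6.626×10⁻³⁴ J·s)(1.863e+15 Hz)
E_photon = 7.7047 eV

Then, the maximum kinetic energy:
KE_max = E_photon - φ = 7.7047 eV - 4.93 eV = 2.7747 eV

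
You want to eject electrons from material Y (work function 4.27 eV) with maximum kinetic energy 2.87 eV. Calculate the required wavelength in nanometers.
173.65 nm

From Einstein's equation: KE_max = hc/λ - φ

Rearranging for λ:
hc/λ = KE_max + φ
λ = hc/(KE_max + φ)

Required photon energy:
E_photon = KE_max + φ = 2.87 + 4.27 = 7.14 eV

Required wavelength:
λ = hc/E_photon = (6.626×10⁻³⁴)(3×10⁸) / (7.14 × 1.602×10⁻¹⁹)
λ = 173.65 nm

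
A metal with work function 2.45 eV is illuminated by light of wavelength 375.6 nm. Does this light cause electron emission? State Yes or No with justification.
Yes

For photoemission, the photon energy must exceed the work function.

Photon energy: E = hc/λ = 3.3010 eV
Work function: φ = 2.45 eV

Since E_photon (3.3010 eV) > φ (2.45 eV), photoemission WILL occur.
The threshold wavelength is λ₀ = hc/φ = 506.1 nm.
Since 375.6 nm < 506.1 nm, the light has sufficient energy.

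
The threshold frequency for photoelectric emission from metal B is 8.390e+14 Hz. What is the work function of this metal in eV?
3.47 eV

At the threshold frequency, photon energy equals work function:
φ = hf₀

Calculating:
φ = (6.626×10⁻³⁴ J·s)(8.390e+14 Hz)
φ = 3.47 eV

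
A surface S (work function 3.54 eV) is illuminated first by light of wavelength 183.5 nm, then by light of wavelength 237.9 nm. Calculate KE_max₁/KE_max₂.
1.9243

Using Einstein's equation: KE_max = hc/λ - φ

For λ₁ = 183.5 nm:
E₁ = hc/λ₁ = 6.7566 eV
KE₁ = E₁ - φ = 6.7566 - 3.54 = 3.2166 eV

For λ₂ = 237.9 nm:
E₂ = hc/λ₂ = 5.2116 eV
KE₂ = E₂ - φ = 5.2116 - 3.54 = 1.6716 eV

Ratio: KE₁/KE₂ = 3.2166/1.6716 = 1.9243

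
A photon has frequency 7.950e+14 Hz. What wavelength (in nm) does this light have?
377.10 nm

Using the wave equation: c = fλ

Solving for wavelength:
λ = c/f = (3×10⁸ m/s) / (7.950e+14 Hz)
λ = 377.10 nm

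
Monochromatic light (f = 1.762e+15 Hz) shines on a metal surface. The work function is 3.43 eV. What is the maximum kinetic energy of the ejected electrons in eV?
3.8570 eV

Using Einstein's photoelectric equation: KE_max = hf - φ

First, calculate the photon energy:
E_photon = hf = (6.626×10⁻³⁴ J·s)(1.762e+15 Hz)
E_photon = 7.2870 eV

Then, the maximum kinetic energy:
KE_max = E_photon - φ = 7.2870 eV - 3.43 eV = 3.8570 eV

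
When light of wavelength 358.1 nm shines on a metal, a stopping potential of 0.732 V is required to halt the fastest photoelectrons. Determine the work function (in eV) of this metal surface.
2.73 eV

The stopping potential gives the maximum kinetic energy: KE_max = eV_s = 0.732 eV

From Einstein's photoelectric equation: KE_max = hc/λ - φ
Rearranging: φ = hc/λ - KE_max

Calculate photon energy:
E_photon = hc/λ = (6.626×10⁻³⁴ J·s)(3×10⁸ m/s) / (358.1×10⁻⁹ m) = 3.4623 eV

Therefore:
φ = 3.4623 - 0.732 = 2.73 eV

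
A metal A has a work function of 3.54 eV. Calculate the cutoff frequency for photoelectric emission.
8.5597e+14 Hz

The threshold frequency is when the photon energy equals the work function:
hf₀ = φ

Solving for f₀:
f₀ = φ/h = (3.54 eV × 1.602×10⁻¹⁹ J/eV) / (6.626×10⁻³⁴ J·s)
f₀ = 8.5597e+14 Hz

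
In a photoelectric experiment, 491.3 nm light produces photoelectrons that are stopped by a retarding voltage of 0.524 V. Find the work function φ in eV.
2.00 eV

The stopping potential gives the maximum kinetic energy: KE_max = eV_s = 0.524 eV

From Einstein's photoelectric equation: KE_max = hc/λ - φ
Rearranging: φ = hc/λ - KE_max

Calculate photon energy:
E_photon = hc/λ = (6.626×10⁻³⁴ J·s)(3×10⁸ m/s) / (491.3×10⁻⁹ m) = 2.5236 eV

Therefore:
φ = 2.5236 - 0.524 = 2.00 eV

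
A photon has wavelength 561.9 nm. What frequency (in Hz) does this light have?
5.3353e+14 Hz

Using the wave equation: c = fλ

Solving for frequency:
f = c/λ = (3×10⁸ m/s) / (561.9×10⁻⁹ m)
f = 5.3353e+14 Hz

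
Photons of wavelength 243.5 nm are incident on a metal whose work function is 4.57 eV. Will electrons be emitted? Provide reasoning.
Yes

For photoemission, the photon energy must exceed the work function.

Photon energy: E = hc/λ = 5.0918 eV
Work function: φ = 4.57 eV

Since E_photon (5.0918 eV) > φ (4.57 eV), photoemission WILL occur.
The threshold wavelength is λ₀ = hc/φ = 271.3 nm.
Since 243.5 nm < 271.3 nm, the light has sufficient energy.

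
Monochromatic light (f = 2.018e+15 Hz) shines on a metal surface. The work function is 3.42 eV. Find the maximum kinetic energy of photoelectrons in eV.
4.9258 eV

Using Einstein's photoelectric equation: KE_max = hf - φ

First, calculate the photon energy:
E_photon = hf = (6.626×10⁻³⁴ J·s)(2.018e+15 Hz)
E_photon = 8.3458 eV

Then, the maximum kinetic energy:
KE_max = E_photon - φ = 8.3458 eV - 3.42 eV = 4.9258 eV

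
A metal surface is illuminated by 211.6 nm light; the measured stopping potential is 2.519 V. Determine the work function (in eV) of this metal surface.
3.34 eV

The stopping potential gives the maximum kinetic energy: KE_max = eV_s = 2.519 eV

From Einstein's photoelectric equation: KE_max = hc/λ - φ
Rearranging: φ = hc/λ - KE_max

Calculate photon energy:
E_photon = hc/λ = (6.626×10⁻³⁴ J·s)(3×10⁸ m/s) / (211.6×10⁻⁹ m) = 5.8594 eV

Therefore:
φ = 5.8594 - 2.519 = 3.34 eV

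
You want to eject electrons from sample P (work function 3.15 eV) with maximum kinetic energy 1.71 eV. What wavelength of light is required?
255.11 nm

From Einstein's equation: KE_max = hc/λ - φ

Rearranging for λ:
hc/λ = KE_max + φ
λ = hc/(KE_max + φ)

Required photon energy:
E_photon = KE_max + φ = 1.71 + 3.15 = 4.86 eV

Required wavelength:
λ = hc/E_photon = (6.626×10⁻³⁴)(3×10⁸) / (4.86 × 1.602×10⁻¹⁹)
λ = 255.11 nm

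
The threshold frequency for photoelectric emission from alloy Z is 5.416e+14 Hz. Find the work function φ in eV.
2.24 eV

At the threshold frequency, photon energy equals work function:
φ = hf₀

Calculating:
φ = (6.626×10⁻³⁴ J·s)(5.416e+14 Hz)
φ = 2.24 eV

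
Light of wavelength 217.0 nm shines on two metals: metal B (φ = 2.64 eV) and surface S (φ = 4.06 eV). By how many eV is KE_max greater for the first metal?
1.4200 eV

Using KE_max = hc/λ - φ for each metal:

Photon energy: E = hc/λ = 5.7136 eV

For metal B (φ₁ = 2.64 eV):
KE₁ = E - φ₁ = 5.7136 - 2.64 = 3.0736 eV

For surface S (φ₂ = 4.06 eV):
KE₂ = E - φ₂ = 5.7136 - 4.06 = 1.6536 eV

Difference:
ΔKE = KE₁ - KE₂ = 3.0736 - 1.6536 = 1.4200 eV

Note: The difference equals the difference in work functions: 4.06 - 2.64 = 1.42 eV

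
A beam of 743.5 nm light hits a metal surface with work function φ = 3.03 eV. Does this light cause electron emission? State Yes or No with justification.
No

For photoemission, the photon energy must exceed the work function.

Photon energy: E = hc/λ = 1.6676 eV
Work function: φ = 3.03 eV

Since E_photon (1.6676 eV) < φ (3.03 eV), photoemission will NOT occur.
The threshold wavelength is λ₀ = hc/φ = 409.2 nm.
Since 743.5 nm > 409.2 nm, the photons lack sufficient energy.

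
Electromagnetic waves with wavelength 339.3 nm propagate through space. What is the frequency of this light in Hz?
8.8356e+14 Hz

Using the wave equation: c = fλ

Solving for frequency:
f = c/λ = (3×10⁸ m/s) / (339.3×10⁻⁹ m)
f = 8.8356e+14 Hz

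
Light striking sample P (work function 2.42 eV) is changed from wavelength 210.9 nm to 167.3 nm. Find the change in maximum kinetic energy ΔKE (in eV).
1.5321 eV

Using Einstein's equation: KE_max = hc/λ - φ

For λ₁ = 210.9 nm:
KE₁ = hc/λ₁ - φ = 5.8788 - 2.42 = 3.4588 eV

For λ₂ = 167.3 nm:
KE₂ = hc/λ₂ - φ = 7.4109 - 2.42 = 4.9909 eV

Change in KE:
ΔKE = KE₂ - KE₁ = 4.9909 - 3.4588 = 1.5321 eV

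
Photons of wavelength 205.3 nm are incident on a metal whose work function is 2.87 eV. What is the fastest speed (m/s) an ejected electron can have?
1.0558e+06 m/s

First, find the maximum kinetic energy:
E_photon = hc/λ = 6.0392 eV
KE_max = E_photon - φ = 6.0392 - 2.87 = 3.1692 eV

Convert to Joules: KE_max = 3.1692 × 1.602×10⁻¹⁹ J = 5.0776e-19 J

Then use KE = ½mv² to find velocity:
v = √(2·KE/m) = √(2 × 5.0776e-19 J / 9.109e-31 kg)
v = 1.0558e+06 m/s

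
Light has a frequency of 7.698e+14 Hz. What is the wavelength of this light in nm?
389.44 nm

Using the wave equation: c = fλ

Solving for wavelength:
λ = c/f = (3×10⁸ m/s) / (7.698e+14 Hz)
λ = 389.44 nm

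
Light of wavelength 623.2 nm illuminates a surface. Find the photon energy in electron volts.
1.9895 eV

Using E = hf = hc/λ:

E = hc/λ = (6.626×10⁻³⁴ J·s)(3×10⁸ m/s) / (623.2×10⁻⁹ m)
E = 1.9895 eV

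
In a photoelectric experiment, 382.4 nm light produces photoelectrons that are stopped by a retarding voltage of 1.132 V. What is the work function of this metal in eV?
2.11 eV

The stopping potential gives the maximum kinetic energy: KE_max = eV_s = 1.132 eV

From Einstein's photoelectric equation: KE_max = hc/λ - φ
Rearranging: φ = hc/λ - KE_max

Calculate photon energy:
E_photon = hc/λ = (6.626×10⁻³⁴ J·s)(3×10⁸ m/s) / (382.4×10⁻⁹ m) = 3.2423 eV

Therefore:
φ = 3.2423 - 1.132 = 2.11 eV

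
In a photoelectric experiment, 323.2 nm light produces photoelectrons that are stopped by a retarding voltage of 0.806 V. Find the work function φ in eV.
3.03 eV

The stopping potential gives the maximum kinetic energy: KE_max = eV_s = 0.806 eV

From Einstein's photoelectric equation: KE_max = hc/λ - φ
Rearranging: φ = hc/λ - KE_max

Calculate photon energy:
E_photon = hc/λ = (6.626×10⁻³⁴ J·s)(3×10⁸ m/s) / (323.2×10⁻⁹ m) = 3.8361 eV

Therefore:
φ = 3.8361 - 0.806 = 3.03 eV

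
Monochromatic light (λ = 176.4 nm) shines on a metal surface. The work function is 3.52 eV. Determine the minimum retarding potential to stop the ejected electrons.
3.5086 V

The stopping potential V_s satisfies: eV_s = KE_max

First, find KE_max using Einstein's equation:
E_photon = hc/λ = 7.0286 eV
KE_max = E_photon - φ = 7.0286 - 3.52 = 3.5086 eV

Since eV_s = KE_max:
V_s = KE_max/e = 3.5086 V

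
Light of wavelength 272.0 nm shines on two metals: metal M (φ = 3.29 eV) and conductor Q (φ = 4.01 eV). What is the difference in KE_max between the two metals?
0.7200 eV

Using KE_max = hc/λ - φ for each metal:

Photon energy: E = hc/λ = 4.5582 eV

For metal M (φ₁ = 3.29 eV):
KE₁ = E - φ₁ = 4.5582 - 3.29 = 1.2682 eV

For conductor Q (φ₂ = 4.01 eV):
KE₂ = E - φ₂ = 4.5582 - 4.01 = 0.5482 eV

Difference:
ΔKE = KE₁ - KE₂ = 1.2682 - 0.5482 = 0.7200 eV

Note: The difference equals the difference in work functions: 4.01 - 3.29 = 0.72 eV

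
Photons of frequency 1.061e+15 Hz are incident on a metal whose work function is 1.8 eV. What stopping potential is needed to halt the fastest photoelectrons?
2.5879 V

The stopping potential V_s satisfies: eV_s = KE_max

First, find KE_max using Einstein's equation:
E_photon = hf = (6.626×10⁻³⁴ J·s)(1.061e+15 Hz) = 4.3879 eV
KE_max = E_photon - φ = 4.3879 - 1.8 = 2.5879 eV

Since eV_s = KE_max:
V_s = KE_max/e = 2.5879 V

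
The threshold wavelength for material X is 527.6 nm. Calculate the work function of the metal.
2.35 eV

At the threshold wavelength, photon energy equals work function:
φ = hc/λ₀

Calculating:
φ = (6.626×10⁻³⁴ J·s)(3×10⁸ m/s) / (527.6×10⁻⁹ m)
φ = 2.35 eV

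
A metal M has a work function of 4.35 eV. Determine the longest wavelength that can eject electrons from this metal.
285.02 nm

The threshold wavelength is when the photon energy equals the work function:
hc/λ₀ = φ

Solving for λ₀:
λ₀ = hc/φ = (6.626×10⁻³⁴ J·s)(3×10⁸ m/s) / (4.35 eV × 1.602×10⁻¹⁹ J/eV)
λ₀ = 285.02 nm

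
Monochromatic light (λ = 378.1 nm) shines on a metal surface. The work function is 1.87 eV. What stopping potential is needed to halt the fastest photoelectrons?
1.4091 V

The stopping potential V_s satisfies: eV_s = KE_max

First, find KE_max using Einstein's equation:
E_photon = hc/λ = 3.2791 eV
KE_max = E_photon - φ = 3.2791 - 1.87 = 1.4091 eV

Since eV_s = KE_max:
V_s = KE_max/e = 1.4091 V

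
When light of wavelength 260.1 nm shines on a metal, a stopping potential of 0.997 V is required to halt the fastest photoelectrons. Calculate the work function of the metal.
3.77 eV

The stopping potential gives the maximum kinetic energy: KE_max = eV_s = 0.997 eV

From Einstein's photoelectric equation: KE_max = hc/λ - φ
Rearranging: φ = hc/λ - KE_max

Calculate photon energy:
E_photon = hc/λ = (6.626×10⁻³⁴ J·s)(3×10⁸ m/s) / (260.1×10⁻⁹ m) = 4.7668 eV

Therefore:
φ = 4.7668 - 0.997 = 3.77 eV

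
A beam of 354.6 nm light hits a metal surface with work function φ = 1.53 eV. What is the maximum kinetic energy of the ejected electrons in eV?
1.9665 eV

Using Einstein's photoelectric equation: KE_max = hf - φ = hc/λ - φ

First, calculate the photon energy:
E_photon = hc/λ = (6.626×10⁻³⁴ J·s)(3×10⁸ m/s) / (354.6×10⁻⁹ m)
E_photon = 3.4965 eV

Then, the maximum kinetic energy:
KE_max = E_photon - φ = 3.4965 eV - 1.53 eV = 1.9665 eV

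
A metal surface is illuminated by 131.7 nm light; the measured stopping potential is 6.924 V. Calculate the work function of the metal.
2.49 eV

The stopping potential gives the maximum kinetic energy: KE_max = eV_s = 6.924 eV

From Einstein's photoelectric equation: KE_max = hc/λ - φ
Rearranging: φ = hc/λ - KE_max

Calculate photon energy:
E_photon = hc/λ = (6.626×10⁻³⁴ J·s)(3×10⁸ m/s) / (131.7×10⁻⁹ m) = 9.4141 eV

Therefore:
φ = 9.4141 - 6.924 = 2.49 eV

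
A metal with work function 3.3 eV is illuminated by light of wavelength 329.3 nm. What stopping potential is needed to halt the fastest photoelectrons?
0.4651 V

The stopping potential V_s satisfies: eV_s = KE_max

First, find KE_max using Einstein's equation:
E_photon = hc/λ = 3.7651 eV
KE_max = E_photon - φ = 3.7651 - 3.3 = 0.4651 eV

Since eV_s = KE_max:
V_s = KE_max/e = 0.4651 V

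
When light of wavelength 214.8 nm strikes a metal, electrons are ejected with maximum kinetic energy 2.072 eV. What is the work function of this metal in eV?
3.70 eV

From Einstein's photoelectric equation: KE_max = hf - φ = hc/λ - φ

Rearranging for φ:
φ = hc/λ - KE_max

Calculate photon energy:
E_photon = hc/λ = 5.7721 eV

Therefore:
φ = 5.7721 - 2.072 = 3.70 eV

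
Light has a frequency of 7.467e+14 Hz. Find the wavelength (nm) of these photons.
401.49 nm

Using the wave equation: c = fλ

Solving for wavelength:
λ = c/f = (3×10⁸ m/s) / (7.467e+14 Hz)
λ = 401.49 nm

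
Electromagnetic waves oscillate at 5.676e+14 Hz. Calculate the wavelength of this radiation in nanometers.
528.18 nm

Using the wave equation: c = fλ

Solving for wavelength:
λ = c/f = (3×10⁸ m/s) / (5.676e+14 Hz)
λ = 528.18 nm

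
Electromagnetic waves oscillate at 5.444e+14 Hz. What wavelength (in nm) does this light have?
550.68 nm

Using the wave equation: c = fλ

Solving for wavelength:
λ = c/f = (3×10⁸ m/s) / (5.444e+14 Hz)
λ = 550.68 nm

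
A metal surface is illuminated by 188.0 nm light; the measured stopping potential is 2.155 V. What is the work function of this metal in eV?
4.44 eV

The stopping potential gives the maximum kinetic energy: KE_max = eV_s = 2.155 eV

From Einstein's photoelectric equation: KE_max = hc/λ - φ
Rearranging: φ = hc/λ - KE_max

Calculate photon energy:
E_photon = hc/λ = (6.626×10⁻³⁴ J·s)(3×10⁸ m/s) / (188.0×10⁻⁹ m) = 6.5949 eV

Therefore:
φ = 6.5949 - 2.155 = 4.44 eV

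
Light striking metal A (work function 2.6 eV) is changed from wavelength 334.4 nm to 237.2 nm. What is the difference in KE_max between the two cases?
1.5193 eV

Using Einstein's equation: KE_max = hc/λ - φ

For λ₁ = 334.4 nm:
KE₁ = hc/λ₁ - φ = 3.7077 - 2.6 = 1.1077 eV

For λ₂ = 237.2 nm:
KE₂ = hc/λ₂ - φ = 5.2270 - 2.6 = 2.6270 eV

Change in KE:
ΔKE = KE₂ - KE₁ = 2.6270 - 1.1077 = 1.5193 eV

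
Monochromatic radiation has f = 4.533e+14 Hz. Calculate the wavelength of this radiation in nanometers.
661.36 nm

Using the wave equation: c = fλ

Solving for wavelength:
λ = c/f = (3×10⁸ m/s) / (4.533e+14 Hz)
λ = 661.36 nm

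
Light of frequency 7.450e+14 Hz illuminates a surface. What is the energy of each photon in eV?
3.0811 eV

Using E = hf:

E = hf = (6.626×10⁻³⁴ J·s)(7.450e+14 Hz)
E = 3.0811 eV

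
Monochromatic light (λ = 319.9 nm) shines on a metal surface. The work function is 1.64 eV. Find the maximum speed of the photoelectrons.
8.8682e+05 m/s

First, find the maximum kinetic energy:
E_photon = hc/λ = 3.8757 eV
KE_max = E_photon - φ = 3.8757 - 1.64 = 2.2357 eV

Convert to Joules: KE_max = 2.2357 × 1.602×10⁻¹⁹ J = 3.5820e-19 J

Then use KE = ½mv² to find velocity:
v = √(2·KE/m) = √(2 × 3.5820e-19 J / 9.109e-31 kg)
v = 8.8682e+05 m/s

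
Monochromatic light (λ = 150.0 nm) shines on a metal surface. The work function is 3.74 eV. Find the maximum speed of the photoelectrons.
1.2617e+06 m/s

First, find the maximum kinetic energy:
E_photon = hc/λ = 8.2656 eV
KE_max = E_photon - φ = 8.2656 - 3.74 = 4.5256 eV

Convert to Joules: KE_max = 4.5256 × 1.602×10⁻¹⁹ J = 7.2508e-19 J

Then use KE = ½mv² to find velocity:
v = √(2·KE/m) = √(2 × 7.2508e-19 J / 9.109e-31 kg)
v = 1.2617e+06 m/s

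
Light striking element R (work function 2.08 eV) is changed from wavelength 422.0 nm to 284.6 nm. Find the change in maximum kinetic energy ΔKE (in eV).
1.4184 eV

Using Einstein's equation: KE_max = hc/λ - φ

For λ₁ = 422.0 nm:
KE₁ = hc/λ₁ - φ = 2.9380 - 2.08 = 0.8580 eV

For λ₂ = 284.6 nm:
KE₂ = hc/λ₂ - φ = 4.3564 - 2.08 = 2.2764 eV

Change in KE:
ΔKE = KE₂ - KE₁ = 2.2764 - 0.8580 = 1.4184 eV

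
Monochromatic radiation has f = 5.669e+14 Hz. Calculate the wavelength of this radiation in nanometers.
528.83 nm

Using the wave equation: c = fλ

Solving for wavelength:
λ = c/f = (3×10⁸ m/s) / (5.669e+14 Hz)
λ = 528.83 nm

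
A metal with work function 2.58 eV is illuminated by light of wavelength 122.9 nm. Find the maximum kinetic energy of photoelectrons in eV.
7.5082 eV

Using Einstein's photoelectric equation: KE_max = hf - φ = hc/λ - φ

First, calculate the photon energy:
E_photon = hc/λ = (6.626×10⁻³⁴ J·s)(3×10⁸ m/s) / (122.9×10⁻⁹ m)
E_photon = 10.0882 eV

Then, the maximum kinetic energy:
KE_max = E_photon - φ = 10.0882 eV - 2.58 eV = 7.5082 eV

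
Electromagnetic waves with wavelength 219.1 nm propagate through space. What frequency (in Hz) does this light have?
1.3683e+15 Hz

Using the wave equation: c = fλ

Solving for frequency:
f = c/λ = (3×10⁸ m/s) / (219.1×10⁻⁹ m)
f = 1.3683e+15 Hz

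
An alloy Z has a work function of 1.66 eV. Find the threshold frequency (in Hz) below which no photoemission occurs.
4.0139e+14 Hz

The threshold frequency is when the photon energy equals the work function:
hf₀ = φ

Solving for f₀:
f₀ = φ/h = (1.66 eV × 1.602×10⁻¹⁹ J/eV) / (6.626×10⁻³⁴ J·s)
f₀ = 4.0139e+14 Hz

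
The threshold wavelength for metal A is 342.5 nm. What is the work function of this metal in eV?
3.62 eV

At the threshold wavelength, photon energy equals work function:
φ = hc/λ₀

Calculating:
φ = (6.626×10⁻³⁴ J·s)(3×10⁸ m/s) / (342.5×10⁻⁹ m)
φ = 3.62 eV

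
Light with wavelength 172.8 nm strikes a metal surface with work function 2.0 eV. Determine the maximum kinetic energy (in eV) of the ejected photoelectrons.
5.1750 eV

Using Einstein's photoelectric equation: KE_max = hf - φ = hc/λ - φ

First, calculate the photon energy:
E_photon = hc/λ = (6.626×10⁻³⁴ J·s)(3×10⁸ m/s) / (172.8×10⁻⁹ m)
E_photon = 7.1750 eV

Then, the maximum kinetic energy:
KE_max = E_photon - φ = 7.1750 eV - 2.0 eV = 5.1750 eV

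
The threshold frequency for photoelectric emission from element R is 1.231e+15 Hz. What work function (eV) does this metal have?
5.09 eV

At the threshold frequency, photon energy equals work function:
φ = hf₀

Calculating:
φ = (6.626×10⁻³⁴ J·s)(1.231e+15 Hz)
φ = 5.09 eV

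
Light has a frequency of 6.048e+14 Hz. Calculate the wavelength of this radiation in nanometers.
495.69 nm

Using the wave equation: c = fλ

Solving for wavelength:
λ = c/f = (3×10⁸ m/s) / (6.048e+14 Hz)
λ = 495.69 nm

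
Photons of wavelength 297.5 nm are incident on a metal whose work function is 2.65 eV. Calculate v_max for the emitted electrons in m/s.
7.3063e+05 m/s

First, find the maximum kinetic energy:
E_photon = hc/λ = 4.1675 eV
KE_max = E_photon - φ = 4.1675 - 2.65 = 1.5175 eV

Convert to Joules: KE_max = 1.5175 × 1.602×10⁻¹⁹ J = 2.4314e-19 J

Then use KE = ½mv² to find velocity:
v = √(2·KE/m) = √(2 × 2.4314e-19 J / 9.109e-31 kg)
v = 7.3063e+05 m/s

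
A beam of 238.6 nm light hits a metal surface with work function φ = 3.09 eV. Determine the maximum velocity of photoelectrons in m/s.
8.6077e+05 m/s

First, find the maximum kinetic energy:
E_photon = hc/λ = 5.1963 eV
KE_max = E_photon - φ = 5.1963 - 3.09 = 2.1063 eV

Convert to Joules: KE_max = 2.1063 × 1.602×10⁻¹⁹ J = 3.3747e-19 J

Then use KE = ½mv² to find velocity:
v = √(2·KE/m) = √(2 × 3.3747e-19 J / 9.109e-31 kg)
v = 8.6077e+05 m/s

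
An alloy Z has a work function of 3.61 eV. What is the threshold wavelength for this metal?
343.45 nm

The threshold wavelength is when the photon energy equals the work function:
hc/λ₀ = φ

Solving for λ₀:
λ₀ = hc/φ = (6.626×10⁻³⁴ J·s)(3×10⁸ m/s) / (3.61 eV × 1.602×10⁻¹⁹ J/eV)
λ₀ = 343.45 nm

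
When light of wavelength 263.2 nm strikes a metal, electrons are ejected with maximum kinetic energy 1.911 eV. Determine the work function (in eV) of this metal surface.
2.80 eV

From Einstein's photoelectric equation: KE_max = hf - φ = hc/λ - φ

Rearranging for φ:
φ = hc/λ - KE_max

Calculate photon energy:
E_photon = hc/λ = 4.7106 eV

Therefore:
φ = 4.7106 - 1.911 = 2.80 eV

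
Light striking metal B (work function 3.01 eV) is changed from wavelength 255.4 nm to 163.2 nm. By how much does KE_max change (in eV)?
2.7426 eV

Using Einstein's equation: KE_max = hc/λ - φ

For λ₁ = 255.4 nm:
KE₁ = hc/λ₁ - φ = 4.8545 - 3.01 = 1.8445 eV

For λ₂ = 163.2 nm:
KE₂ = hc/λ₂ - φ = 7.5971 - 3.01 = 4.5871 eV

Change in KE:
ΔKE = KE₂ - KE₁ = 4.5871 - 1.8445 = 2.7426 eV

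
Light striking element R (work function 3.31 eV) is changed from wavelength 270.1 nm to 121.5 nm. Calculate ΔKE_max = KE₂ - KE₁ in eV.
5.6142 eV

Using Einstein's equation: KE_max = hc/λ - φ

For λ₁ = 270.1 nm:
KE₁ = hc/λ₁ - φ = 4.5903 - 3.31 = 1.2803 eV

For λ₂ = 121.5 nm:
KE₂ = hc/λ₂ - φ = 10.2045 - 3.31 = 6.8945 eV

Change in KE:
ΔKE = KE₂ - KE₁ = 6.8945 - 1.2803 = 5.6142 eV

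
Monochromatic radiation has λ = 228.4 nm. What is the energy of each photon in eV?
5.4284 eV

Using E = hf = hc/λ:

E = hc/λ = (6.626×10⁻³⁴ J·s)(3×10⁸ m/s) / (228.4×10⁻⁹ m)
E = 5.4284 eV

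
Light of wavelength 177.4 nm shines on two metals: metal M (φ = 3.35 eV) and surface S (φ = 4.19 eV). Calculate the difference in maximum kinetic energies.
0.8400 eV

Using KE_max = hc/λ - φ for each metal:

Photon energy: E = hc/λ = 6.9890 eV

For metal M (φ₁ = 3.35 eV):
KE₁ = E - φ₁ = 6.9890 - 3.35 = 3.6390 eV

For surface S (φ₂ = 4.19 eV):
KE₂ = E - φ₂ = 6.9890 - 4.19 = 2.7990 eV

Difference:
ΔKE = KE₁ - KE₂ = 3.6390 - 2.7990 = 0.8400 eV

Note: The difference equals the difference in work functions: 4.19 - 3.35 = 0.84 eV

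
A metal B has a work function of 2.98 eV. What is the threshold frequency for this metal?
7.2056e+14 Hz

The threshold frequency is when the photon energy equals the work function:
hf₀ = φ

Solving for f₀:
f₀ = φ/h = (2.98 eV × 1.602×10⁻¹⁹ J/eV) / (6.626×10⁻³⁴ J·s)
f₀ = 7.2056e+14 Hz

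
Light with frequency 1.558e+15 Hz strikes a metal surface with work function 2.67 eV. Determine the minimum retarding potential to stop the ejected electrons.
3.7734 V

The stopping potential V_s satisfies: eV_s = KE_max

First, find KE_max using Einstein's equation:
E_photon = hf = (6.626×10⁻³⁴ J·s)(1.558e+15 Hz) = 6.4434 eV
KE_max = E_photon - φ = 6.4434 - 2.67 = 3.7734 eV

Since eV_s = KE_max:
V_s = KE_max/e = 3.7734 V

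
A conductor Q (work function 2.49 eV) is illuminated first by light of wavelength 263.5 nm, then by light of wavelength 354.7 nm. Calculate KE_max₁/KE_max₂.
2.2032

Using Einstein's equation: KE_max = hc/λ - φ

For λ₁ = 263.5 nm:
E₁ = hc/λ₁ = 4.7053 eV
KE₁ = E₁ - φ = 4.7053 - 2.49 = 2.2153 eV

For λ₂ = 354.7 nm:
E₂ = hc/λ₂ = 3.4955 eV
KE₂ = E₂ - φ = 3.4955 - 2.49 = 1.0055 eV

Ratio: KE₁/KE₂ = 2.2153/1.0055 = 2.2032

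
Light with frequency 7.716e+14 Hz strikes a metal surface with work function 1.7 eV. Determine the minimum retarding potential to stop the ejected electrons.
1.4911 V

The stopping potential V_s satisfies: eV_s = KE_max

First, find KE_max using Einstein's equation:
E_photon = hf = (6.626×10⁻³⁴ J·s)(7.716e+14 Hz) = 3.1911 eV
KE_max = E_photon - φ = 3.1911 - 1.7 = 1.4911 eV

Since eV_s = KE_max:
V_s = KE_max/e = 1.4911 V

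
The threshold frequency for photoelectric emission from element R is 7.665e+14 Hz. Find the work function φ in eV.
3.17 eV

At the threshold frequency, photon energy equals work function:
φ = hf₀

Calculating:
φ = (6.626×10⁻³⁴ J·s)(7.665e+14 Hz)
φ = 3.17 eV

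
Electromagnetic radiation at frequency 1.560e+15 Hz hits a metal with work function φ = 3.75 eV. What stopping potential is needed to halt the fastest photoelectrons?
2.7016 V

The stopping potential V_s satisfies: eV_s = KE_max

First, find KE_max using Einstein's equation:
E_photon = hf = (6.626×10⁻³⁴ J·s)(1.560e+15 Hz) = 6.4516 eV
KE_max = E_photon - φ = 6.4516 - 3.75 = 2.7016 eV

Since eV_s = KE_max:
V_s = KE_max/e = 2.7016 V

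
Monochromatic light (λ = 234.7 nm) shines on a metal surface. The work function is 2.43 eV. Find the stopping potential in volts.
2.8527 V

The stopping potential V_s satisfies: eV_s = KE_max

First, find KE_max using Einstein's equation:
E_photon = hc/λ = 5.2827 eV
KE_max = E_photon - φ = 5.2827 - 2.43 = 2.8527 eV

Since eV_s = KE_max:
V_s = KE_max/e = 2.8527 V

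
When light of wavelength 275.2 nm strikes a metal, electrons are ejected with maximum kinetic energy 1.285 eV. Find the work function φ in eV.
3.22 eV

From Einstein's photoelectric equation: KE_max = hf - φ = hc/λ - φ

Rearranging for φ:
φ = hc/λ - KE_max

Calculate photon energy:
E_photon = hc/λ = 4.5052 eV

Therefore:
φ = 4.5052 - 1.285 = 3.22 eV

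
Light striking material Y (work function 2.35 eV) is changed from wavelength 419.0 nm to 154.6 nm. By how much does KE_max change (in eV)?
5.0606 eV

Using Einstein's equation: KE_max = hc/λ - φ

For λ₁ = 419.0 nm:
KE₁ = hc/λ₁ - φ = 2.9591 - 2.35 = 0.6091 eV

For λ₂ = 154.6 nm:
KE₂ = hc/λ₂ - φ = 8.0197 - 2.35 = 5.6697 eV

Change in KE:
ΔKE = KE₂ - KE₁ = 5.6697 - 0.6091 = 5.0606 eV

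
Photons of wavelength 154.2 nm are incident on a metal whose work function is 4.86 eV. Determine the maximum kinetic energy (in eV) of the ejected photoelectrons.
3.1805 eV

Using Einstein's photoelectric equation: KE_max = hf - φ = hc/λ - φ

First, calculate the photon energy:
E_photon = hc/λ = (6.626×10⁻³⁴ J·s)(3×10⁸ m/s) / (154.2×10⁻⁹ m)
E_photon = 8.0405 eV

Then, the maximum kinetic energy:
KE_max = E_photon - φ = 8.0405 eV - 4.86 eV = 3.1805 eV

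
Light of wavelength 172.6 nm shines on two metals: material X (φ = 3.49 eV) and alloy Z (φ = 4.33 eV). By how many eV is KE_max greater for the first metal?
0.8400 eV

Using KE_max = hc/λ - φ for each metal:

Photon energy: E = hc/λ = 7.1833 eV

For material X (φ₁ = 3.49 eV):
KE₁ = E - φ₁ = 7.1833 - 3.49 = 3.6933 eV

For alloy Z (φ₂ = 4.33 eV):
KE₂ = E - φ₂ = 7.1833 - 4.33 = 2.8533 eV

Difference:
ΔKE = KE₁ - KE₂ = 3.6933 - 2.8533 = 0.8400 eV

Note: The difference equals the difference in work functions: 4.33 - 3.49 = 0.84 eV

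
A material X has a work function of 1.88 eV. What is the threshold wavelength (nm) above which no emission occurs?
659.49 nm

The threshold wavelength is when the photon energy equals the work function:
hc/λ₀ = φ

Solving for λ₀:
λ₀ = hc/φ = (6.626×10⁻³⁴ J·s)(3×10⁸ m/s) / (1.88 eV × 1.602×10⁻¹⁹ J/eV)
λ₀ = 659.49 nm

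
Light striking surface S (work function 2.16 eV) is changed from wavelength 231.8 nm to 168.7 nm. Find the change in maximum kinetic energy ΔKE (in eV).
2.0006 eV

Using Einstein's equation: KE_max = hc/λ - φ

For λ₁ = 231.8 nm:
KE₁ = hc/λ₁ - φ = 5.3488 - 2.16 = 3.1888 eV

For λ₂ = 168.7 nm:
KE₂ = hc/λ₂ - φ = 7.3494 - 2.16 = 5.1894 eV

Change in KE:
ΔKE = KE₂ - KE₁ = 5.1894 - 3.1888 = 2.0006 eV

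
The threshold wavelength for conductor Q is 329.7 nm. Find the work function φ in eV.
3.76 eV

At the threshold wavelength, photon energy equals work function:
φ = hc/λ₀

Calculating:
φ = (6.626×10⁻³⁴ J·s)(3×10⁸ m/s) / (329.7×10⁻⁹ m)
φ = 3.76 eV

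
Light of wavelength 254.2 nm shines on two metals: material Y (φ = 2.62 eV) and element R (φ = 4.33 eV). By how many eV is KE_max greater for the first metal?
1.7100 eV

Using KE_max = hc/λ - φ for each metal:

Photon energy: E = hc/λ = 4.8774 eV

For material Y (φ₁ = 2.62 eV):
KE₁ = E - φ₁ = 4.8774 - 2.62 = 2.2574 eV

For element R (φ₂ = 4.33 eV):
KE₂ = E - φ₂ = 4.8774 - 4.33 = 0.5474 eV

Difference:
ΔKE = KE₁ - KE₂ = 2.2574 - 0.5474 = 1.7100 eV

Note: The difference equals the difference in work functions: 4.33 - 2.62 = 1.71 eV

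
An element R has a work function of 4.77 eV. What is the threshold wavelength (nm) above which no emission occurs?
259.92 nm

The threshold wavelength is when the photon energy equals the work function:
hc/λ₀ = φ

Solving for λ₀:
λ₀ = hc/φ = (6.626×10⁻³⁴ J·s)(3×10⁸ m/s) / (4.77 eV × 1.602×10⁻¹⁹ J/eV)
λ₀ = 259.92 nm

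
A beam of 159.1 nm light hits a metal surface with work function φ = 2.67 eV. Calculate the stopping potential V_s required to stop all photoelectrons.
5.1228 V

The stopping potential V_s satisfies: eV_s = KE_max

First, find KE_max using Einstein's equation:
E_photon = hc/λ = 7.7928 eV
KE_max = E_photon - φ = 7.7928 - 2.67 = 5.1228 eV

Since eV_s = KE_max:
V_s = KE_max/e = 5.1228 V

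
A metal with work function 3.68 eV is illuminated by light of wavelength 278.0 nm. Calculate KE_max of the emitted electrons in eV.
0.7799 eV

Using Einstein's photoelectric equation: KE_max = hf - φ = hc/λ - φ

First, calculate the photon energy:
E_photon = hc/λ = (6.626×10⁻³⁴ J·s)(3×10⁸ m/s) / (278.0×10⁻⁹ m)
E_photon = 4.4599 eV

Then, the maximum kinetic energy:
KE_max = E_photon - φ = 4.4599 eV - 3.68 eV = 0.7799 eV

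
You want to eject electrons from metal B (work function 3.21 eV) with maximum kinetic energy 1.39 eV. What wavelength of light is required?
269.53 nm

From Einstein's equation: KE_max = hc/λ - φ

Rearranging for λ:
hc/λ = KE_max + φ
λ = hc/(KE_max + φ)

Required photon energy:
E_photon = KE_max + φ = 1.39 + 3.21 = 4.60 eV

Required wavelength:
λ = hc/E_photon = (6.626×10⁻³⁴)(3×10⁸) / (4.60 × 1.602×10⁻¹⁹)
λ = 269.53 nm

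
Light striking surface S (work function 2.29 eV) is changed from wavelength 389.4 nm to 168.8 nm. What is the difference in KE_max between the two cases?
4.1611 eV

Using Einstein's equation: KE_max = hc/λ - φ

For λ₁ = 389.4 nm:
KE₁ = hc/λ₁ - φ = 3.1840 - 2.29 = 0.8940 eV

For λ₂ = 168.8 nm:
KE₂ = hc/λ₂ - φ = 7.3450 - 2.29 = 5.0550 eV

Change in KE:
ΔKE = KE₂ - KE₁ = 5.0550 - 0.8940 = 4.1611 eV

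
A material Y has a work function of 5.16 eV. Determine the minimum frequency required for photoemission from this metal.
1.2477e+15 Hz

The threshold frequency is when the photon energy equals the work function:
hf₀ = φ

Solving for f₀:
f₀ = φ/h = (5.16 eV × 1.602×10⁻¹⁹ J/eV) / (6.626×10⁻³⁴ J·s)
f₀ = 1.2477e+15 Hz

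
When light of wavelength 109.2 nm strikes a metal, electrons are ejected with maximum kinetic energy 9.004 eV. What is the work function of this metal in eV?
2.35 eV

From Einstein's photoelectric equation: KE_max = hf - φ = hc/λ - φ

Rearranging for φ:
φ = hc/λ - KE_max

Calculate photon energy:
E_photon = hc/λ = 11.3539 eV

Therefore:
φ = 11.3539 - 9.004 = 2.35 eV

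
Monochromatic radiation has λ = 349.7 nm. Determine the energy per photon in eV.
3.5454 eV

Using E = hf = hc/λ:

E = hc/λ = (6.626×10⁻³⁴ J·s)(3×10⁸ m/s) / (349.7×10⁻⁹ m)
E = 3.5454 eV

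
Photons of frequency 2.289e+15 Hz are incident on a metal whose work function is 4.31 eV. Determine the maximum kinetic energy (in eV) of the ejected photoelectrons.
5.1565 eV

Using Einstein's photoelectric equation: KE_max = hf - φ

First, calculate the photon energy:
E_photon = hf = (6.626×10⁻³⁴ J·s)(2.289e+15 Hz)
E_photon = 9.4665 eV

Then, the maximum kinetic energy:
KE_max = E_photon - φ = 9.4665 eV - 4.31 eV = 5.1565 eV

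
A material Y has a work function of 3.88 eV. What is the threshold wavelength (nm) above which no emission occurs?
319.55 nm

The threshold wavelength is when the photon energy equals the work function:
hc/λ₀ = φ

Solving for λ₀:
λ₀ = hc/φ = (6.626×10⁻³⁴ J·s)(3×10⁸ m/s) / (3.88 eV × 1.602×10⁻¹⁹ J/eV)
λ₀ = 319.55 nm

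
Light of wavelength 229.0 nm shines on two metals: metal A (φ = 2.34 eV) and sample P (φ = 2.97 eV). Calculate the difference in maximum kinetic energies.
0.6300 eV

Using KE_max = hc/λ - φ for each metal:

Photon energy: E = hc/λ = 5.4142 eV

For metal A (φ₁ = 2.34 eV):
KE₁ = E - φ₁ = 5.4142 - 2.34 = 3.0742 eV

For sample P (φ₂ = 2.97 eV):
KE₂ = E - φ₂ = 5.4142 - 2.97 = 2.4442 eV

Difference:
ΔKE = KE₁ - KE₂ = 3.0742 - 2.4442 = 0.6300 eV

Note: The difference equals the difference in work functions: 2.97 - 2.34 = 0.63 eV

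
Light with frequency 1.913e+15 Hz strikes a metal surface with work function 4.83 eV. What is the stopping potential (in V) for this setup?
3.0815 V

The stopping potential V_s satisfies: eV_s = KE_max

First, find KE_max using Einstein's equation:
E_photon = hf = (6.626×10⁻³⁴ J·s)(1.913e+15 Hz) = 7.9115 eV
KE_max = E_photon - φ = 7.9115 - 4.83 = 3.0815 eV

Since eV_s = KE_max:
V_s = KE_max/e = 3.0815 V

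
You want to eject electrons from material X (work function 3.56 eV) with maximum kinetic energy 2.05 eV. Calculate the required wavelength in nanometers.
221.01 nm

From Einstein's equation: KE_max = hc/λ - φ

Rearranging for λ:
hc/λ = KE_max + φ
λ = hc/(KE_max + φ)

Required photon energy:
E_photon = KE_max + φ = 2.05 + 3.56 = 5.61 eV

Required wavelength:
λ = hc/E_photon = (6.626×10⁻³⁴)(3×10⁸) / (5.61 × 1.602×10⁻¹⁹)
λ = 221.01 nm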